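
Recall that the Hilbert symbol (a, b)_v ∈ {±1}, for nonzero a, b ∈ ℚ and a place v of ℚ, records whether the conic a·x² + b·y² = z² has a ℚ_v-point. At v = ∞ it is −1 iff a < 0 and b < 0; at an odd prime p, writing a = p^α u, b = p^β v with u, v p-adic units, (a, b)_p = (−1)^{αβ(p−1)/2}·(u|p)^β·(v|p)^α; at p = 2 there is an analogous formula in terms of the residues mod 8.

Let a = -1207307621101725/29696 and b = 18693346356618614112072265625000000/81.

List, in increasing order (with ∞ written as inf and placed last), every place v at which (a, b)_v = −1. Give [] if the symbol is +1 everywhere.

[11, 13, 17, 29]

(a, b) ≡ (-124729, 823745) mod (ℚ^×)²; places V = {2, 3, 5, 7, 11, 13, 17, 19, 23, 29, ∞}.
(a,b)_7: α=0, u≡2; β=2, v≡5 (mod 7); (2|7)=+1, (5|7)=-1; sign (−1)^0·+1^2·-1^0 = +1.
(a,b)_5: α=2, u≡1; β=15, v≡4 (mod 5); (1|5)=+1, (4|5)=+1; sign (−1)^0·+1^15·+1^2 = +1.
(a,b)_11: α=3, u≡2; β=2, v≡7 (mod 11); (2|11)=-1, (7|11)=-1; sign (−1)^0·-1^2·-1^3 = -1.
(a,b)_17: α=1, u≡7; β=0, v≡5 (mod 17); (7|17)=-1, (5|17)=-1; sign (−1)^0·-1^0·-1^1 = -1.
(a,b)_19: α=2, u≡1; β=5, v≡6 (mod 19); (1|19)=+1, (6|19)=+1; sign (−1)^0·+1^5·+1^2 = +1.
(a,b)_29: α=-1, u≡7; β=3, v≡21 (mod 29); (7|29)=+1, (21|29)=-1; sign (−1)^0·+1^3·-1^-1 = -1.
(a,b)_2: α=-10, β=6; u≡7, v≡1 (mod 8); ε(u)ε(v)=1·0, αω(v)=-10·0, βω(u)=6·0; sum ≡ 0  ⇒  +1.
(a,b)_13: α=4, u≡2; β=3, v≡1 (mod 13); (2|13)=-1, (1|13)=+1; sign (−1)^0·-1^3·+1^4 = -1.
(a,b)_∞: sgn(-124729)=−, sgn(823745)=+, so +1.
(a,b)_3: α=2, u≡2; β=-4, v≡2 (mod 3); (2|3)=-1, (2|3)=-1; sign (−1)^0·-1^-4·-1^2 = +1.
(a,b)_23: α=1, u≡15; β=3, v≡13 (mod 23); (15|23)=-1, (13|23)=+1; sign (−1)^1·-1^3·+1^1 = +1.
|Ram(-124729, 823745)| = 4, even; anisotropic at {11, 13, 17, 29}.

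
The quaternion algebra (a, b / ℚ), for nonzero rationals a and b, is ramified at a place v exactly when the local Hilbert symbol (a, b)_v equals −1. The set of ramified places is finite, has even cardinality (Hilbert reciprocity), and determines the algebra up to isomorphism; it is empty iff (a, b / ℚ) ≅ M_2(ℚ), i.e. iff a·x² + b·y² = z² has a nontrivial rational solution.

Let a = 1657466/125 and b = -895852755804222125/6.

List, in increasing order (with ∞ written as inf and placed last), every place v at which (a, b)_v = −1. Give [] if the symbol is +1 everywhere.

[5, 17]

(a, b) ≡ (4930, -1820910) mod (ℚ^×)²; places V = {2, 3, 5, 7, 13, 17, 23, 29, 41, ∞}.
(a,b)_2: α=1, β=-1; u≡1, v≡1 (mod 8); ε(u)ε(v)=0·0, αω(v)=1·0, βω(u)=-1·0; sum ≡ 0  ⇒  +1.
(a,b)_5: α=-3, u≡1; β=3, v≡3 (mod 5); (1|5)=+1, (3|5)=-1; sign (−1)^0·+1^3·-1^-3 = -1.
(a,b)_23: α=0, u≡4; β=1, v≡10 (mod 23); (4|23)=+1, (10|23)=-1; sign (−1)^0·+1^1·-1^0 = +1.
(a,b)_13: α=0, u≡12; β=1, v≡7 (mod 13); (12|13)=+1, (7|13)=-1; sign (−1)^0·+1^1·-1^0 = +1.
(a,b)_17: α=1, u≡9; β=4, v≡10 (mod 17); (9|17)=+1, (10|17)=-1; sign (−1)^0·+1^4·-1^1 = -1.
(a,b)_29: α=1, u≡22; β=3, v≡22 (mod 29); (22|29)=+1, (22|29)=+1; sign (−1)^0·+1^3·+1^1 = +1.
(a,b)_∞: sgn(4930)=+, sgn(-1820910)=−, so +1.
(a,b)_7: α=0, u≡1; β=1, v≡1 (mod 7); (1|7)=+1, (1|7)=+1; sign (−1)^0·+1^1·+1^0 = +1.
(a,b)_41: α=2, u≡1; β=2, v≡16 (mod 41); (1|41)=+1, (16|41)=+1; sign (−1)^0·+1^2·+1^2 = +1.
(a,b)_3: α=0, u≡1; β=-1, v≡2 (mod 3); (1|3)=+1, (2|3)=-1; sign (−1)^0·+1^-1·-1^0 = +1.
|Ram(4930, -1820910)| = 2, even; anisotropic at {5, 17}.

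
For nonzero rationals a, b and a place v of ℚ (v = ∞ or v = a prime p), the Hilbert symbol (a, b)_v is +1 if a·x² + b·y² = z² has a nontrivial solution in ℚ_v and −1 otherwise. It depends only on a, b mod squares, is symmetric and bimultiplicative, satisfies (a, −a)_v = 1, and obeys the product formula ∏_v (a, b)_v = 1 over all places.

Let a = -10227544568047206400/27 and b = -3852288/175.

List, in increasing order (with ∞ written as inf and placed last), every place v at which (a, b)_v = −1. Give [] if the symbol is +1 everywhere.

Mod squares: a ≡ -8778, b ≡ -2926. Check v ∈ {∞, 2, 3, 5, 7, 11, 13, 17, 19}.
v=3: a=3^-3·(≡2), b=3^2·(≡2) mod 3; (2|3)=-1, (2|3)=-1; (−1)^{-3·2·1}·(-1)^2·(-1)^-3 = -1.
v=7: a=7^1·(≡3), b=7^-1·(≡2) mod 7; (3|7)=-1, (2|7)=+1; (−1)^{1·-1·3}·(-1)^-1·(+1)^1 = +1.
v=∞: -8778 < 0 and -2926 < 0  ⇒  (a,b)_∞ = -1.
v=13: a=13^2·(≡9), b=13^0·(≡9) mod 13; (9|13)=+1, (9|13)=+1; (−1)^{2·0·6}·(+1)^0·(+1)^2 = +1.
v=17: a=17^2·(≡6), b=17^0·(≡13) mod 17; (6|17)=-1, (13|17)=+1; (−1)^{2·0·8}·(-1)^0·(+1)^2 = +1.
v=2: v_2(a)=17, v_2(b)=11; units ≡ 3, 1 (mod 8); ε·ε+αω+βω = 1·0+17·0+11·1 ≡ 1  ⇒  (a,b)_2 = -1.
v=5: a=5^2·(≡2), b=5^-2·(≡1) mod 5; (2|5)=-1, (1|5)=+1; (−1)^{2·-2·2}·(-1)^-2·(+1)^2 = +1.
v=19: a=19^3·(≡2), b=19^1·(≡4) mod 19; (2|19)=-1, (4|19)=+1; (−1)^{3·1·9}·(-1)^1·(+1)^3 = +1.
v=11: a=11^3·(≡4), b=11^1·(≡1) mod 11; (4|11)=+1, (1|11)=+1; (−1)^{3·1·5}·(+1)^1·(+1)^3 = -1.
|Ram(-8778, -2926)| = 4, even; anisotropic at {2, 3, 11, ∞}.

[2, 3, 11, inf]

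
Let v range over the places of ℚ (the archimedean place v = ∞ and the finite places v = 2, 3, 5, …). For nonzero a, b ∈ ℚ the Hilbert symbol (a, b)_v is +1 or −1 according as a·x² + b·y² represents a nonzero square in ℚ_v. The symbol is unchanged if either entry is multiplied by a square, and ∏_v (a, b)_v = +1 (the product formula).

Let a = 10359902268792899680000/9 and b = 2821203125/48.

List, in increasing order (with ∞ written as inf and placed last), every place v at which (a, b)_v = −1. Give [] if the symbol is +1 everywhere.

[2, 13]

Mod squares: a ≡ 1986127, b ≡ 541671. Check v ∈ {∞, 2, 3, 5, 11, 13, 17, 19, 43}.
v=11: a=11^1·(≡4), b=11^0·(≡1) mod 11; (4|11)=+1, (1|11)=+1; (−1)^{1·0·5}·(+1)^0·(+1)^1 = +1.
v=43: a=43^3·(≡34), b=43^1·(≡38) mod 43; (34|43)=-1, (38|43)=+1; (−1)^{3·1·21}·(-1)^1·(+1)^3 = +1.
v=∞: 1986127 > 0 and 541671 > 0  ⇒  (a,b)_∞ = +1.
v=2: v_2(a)=8, v_2(b)=-4; units ≡ 7, 7 (mod 8); ε·ε+αω+βω = 1·1+8·0+-4·0 ≡ 1  ⇒  (a,b)_2 = -1.
v=17: a=17^3·(≡5), b=17^1·(≡14) mod 17; (5|17)=-1, (14|17)=-1; (−1)^{3·1·8}·(-1)^1·(-1)^3 = +1.
v=5: a=5^4·(≡2), b=5^6·(≡4) mod 5; (2|5)=-1, (4|5)=+1; (−1)^{4·6·2}·(-1)^6·(+1)^4 = +1.
v=13: a=13^3·(≡10), b=13^1·(≡11) mod 13; (10|13)=+1, (11|13)=-1; (−1)^{3·1·6}·(+1)^1·(-1)^3 = -1.
v=3: a=3^-2·(≡1), b=3^-1·(≡2) mod 3; (1|3)=+1, (2|3)=-1; (−1)^{-2·-1·1}·(+1)^-1·(-1)^-2 = +1.
v=19: a=19^3·(≡14), b=19^1·(≡4) mod 19; (14|19)=-1, (4|19)=+1; (−1)^{3·1·9}·(-1)^1·(+1)^3 = +1.
Ram(1986127, 541671) = {2, 13}; no ℚ_2-point on the conic.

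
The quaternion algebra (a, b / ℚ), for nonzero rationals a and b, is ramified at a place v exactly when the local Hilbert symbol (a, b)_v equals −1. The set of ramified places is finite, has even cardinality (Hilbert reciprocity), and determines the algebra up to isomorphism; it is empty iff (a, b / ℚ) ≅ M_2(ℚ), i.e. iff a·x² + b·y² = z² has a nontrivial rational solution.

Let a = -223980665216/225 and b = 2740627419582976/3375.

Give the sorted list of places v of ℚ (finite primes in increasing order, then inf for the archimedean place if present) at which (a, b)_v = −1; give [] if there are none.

[2, 23]

(a, b) ≡ (-374, 17160990) mod (ℚ^×)²; places V = {2, 3, 5, 7, 11, 17, 19, 23, ∞}.
(a,b)_∞: sgn(-374)=−, sgn(17160990)=+, so +1.
(a,b)_17: α=1, u≡5; β=1, v≡7 (mod 17); (5|17)=-1, (7|17)=-1; sign (−1)^0·-1^1·-1^1 = +1.
(a,b)_5: α=-2, u≡1; β=-3, v≡3 (mod 5); (1|5)=+1, (3|5)=-1; sign (−1)^0·+1^-3·-1^-2 = +1.
(a,b)_23: α=2, u≡11; β=3, v≡7 (mod 23); (11|23)=-1, (7|23)=-1; sign (−1)^0·-1^3·-1^2 = -1.
(a,b)_11: α=1, u≡7; β=1, v≡4 (mod 11); (7|11)=-1, (4|11)=+1; sign (−1)^1·-1^1·+1^1 = +1.
(a,b)_2: α=7, β=9; u≡5, v≡7 (mod 8); ε(u)ε(v)=0·1, αω(v)=7·0, βω(u)=9·1; sum ≡ 1  ⇒  -1.
(a,b)_3: α=-2, u≡1; β=-3, v≡2 (mod 3); (1|3)=+1, (2|3)=-1; sign (−1)^0·+1^-3·-1^-2 = +1.
(a,b)_19: α=2, u≡6; β=3, v≡16 (mod 19); (6|19)=+1, (16|19)=+1; sign (−1)^0·+1^3·+1^2 = +1.
(a,b)_7: α=2, u≡1; β=3, v≡2 (mod 7); (1|7)=+1, (2|7)=+1; sign (−1)^0·+1^3·+1^2 = +1.
(-374, 17160990 / ℚ) ramifies at {2, 23}: a division algebra.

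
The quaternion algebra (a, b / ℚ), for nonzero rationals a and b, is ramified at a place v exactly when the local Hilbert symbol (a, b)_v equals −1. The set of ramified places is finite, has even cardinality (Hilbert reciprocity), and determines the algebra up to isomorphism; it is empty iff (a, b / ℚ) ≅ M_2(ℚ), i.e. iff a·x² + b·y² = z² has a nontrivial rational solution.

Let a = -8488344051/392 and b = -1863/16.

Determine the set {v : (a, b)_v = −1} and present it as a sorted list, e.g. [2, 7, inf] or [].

(a, b) ≡ (-44022, -23) mod (ℚ^×)²; places V = {2, 3, 7, 11, 23, 29, ∞}.
(a,b)_11: α=1, u≡2; β=0, v≡8 (mod 11); (2|11)=-1, (8|11)=-1; sign (−1)^0·-1^0·-1^1 = -1.
(a,b)_29: α=1, u≡10; β=0, v≡5 (mod 29); (10|29)=-1, (5|29)=+1; sign (−1)^0·-1^0·+1^1 = +1.
(a,b)_7: α=-2, u≡2; β=0, v≡3 (mod 7); (2|7)=+1, (3|7)=-1; sign (−1)^0·+1^0·-1^-2 = +1.
(a,b)_23: α=3, u≡6; β=1, v≡5 (mod 23); (6|23)=+1, (5|23)=-1; sign (−1)^1·+1^1·-1^3 = +1.
(a,b)_2: α=-3, β=-4; u≡5, v≡1 (mod 8); ε(u)ε(v)=0·0, αω(v)=-3·0, βω(u)=-4·1; sum ≡ 0  ⇒  +1.
(a,b)_3: α=7, u≡2; β=4, v≡1 (mod 3); (2|3)=-1, (1|3)=+1; sign (−1)^0·-1^4·+1^7 = +1.
(a,b)_∞: sgn(-44022)=−, sgn(-23)=−, so -1.
Ram(-44022, -23) = {11, ∞}; no ℚ_11-point on the conic.

[11, inf]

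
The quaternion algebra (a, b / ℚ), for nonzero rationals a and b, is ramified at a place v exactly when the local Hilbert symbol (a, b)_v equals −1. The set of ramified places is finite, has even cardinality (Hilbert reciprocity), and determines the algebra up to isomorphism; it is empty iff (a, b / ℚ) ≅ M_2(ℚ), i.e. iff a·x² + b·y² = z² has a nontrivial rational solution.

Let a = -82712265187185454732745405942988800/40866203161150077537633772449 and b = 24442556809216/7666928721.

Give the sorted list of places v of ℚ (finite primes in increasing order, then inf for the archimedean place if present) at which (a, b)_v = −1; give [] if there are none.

Mod squares: a ≡ -2, b ≡ 1066. Check v ∈ {∞, 2, 3, 5, 7, 11, 13, 17, 23, 41, 47}.
v=13: a=13^12·(≡8), b=13^5·(≡3) mod 13; (8|13)=-1, (3|13)=+1; (−1)^{12·5·6}·(-1)^5·(+1)^12 = -1.
v=41: a=41^2·(≡9), b=41^1·(≡22) mod 41; (9|41)=+1, (22|41)=-1; (−1)^{2·1·20}·(+1)^1·(-1)^2 = +1.
v=23: a=23^-4·(≡17), b=23^-2·(≡1) mod 23; (17|23)=-1, (1|23)=+1; (−1)^{-4·-2·11}·(-1)^-2·(+1)^-4 = +1.
v=∞: -2 < 0 and 1066 > 0  ⇒  (a,b)_∞ = +1.
v=5: a=5^2·(≡2), b=5^0·(≡1) mod 5; (2|5)=-1, (1|5)=+1; (−1)^{2·0·2}·(-1)^0·(+1)^2 = +1.
v=11: a=11^-2·(≡5), b=11^0·(≡7) mod 11; (5|11)=+1, (7|11)=-1; (−1)^{-2·0·5}·(+1)^0·(-1)^-2 = +1.
v=7: a=7^4·(≡3), b=7^2·(≡2) mod 7; (3|7)=-1, (2|7)=+1; (−1)^{4·2·3}·(-1)^2·(+1)^4 = +1.
v=2: v_2(a)=45, v_2(b)=15; units ≡ 7, 5 (mod 8); ε·ε+αω+βω = 1·0+45·1+15·0 ≡ 1  ⇒  (a,b)_2 = -1.
v=47: a=47^-6·(≡40), b=47^-2·(≡14) mod 47; (40|47)=-1, (14|47)=+1; (−1)^{-6·-2·23}·(-1)^-2·(+1)^-6 = +1.
v=17: a=17^-2·(≡15), b=17^0·(≡14) mod 17; (15|17)=+1, (14|17)=-1; (−1)^{-2·0·8}·(+1)^0·(-1)^-2 = +1.
v=3: a=3^-18·(≡1), b=3^-8·(≡1) mod 3; (1|3)=+1, (1|3)=+1; (−1)^{-18·-8·1}·(+1)^-8·(+1)^-18 = +1.
Ram(-2, 1066) = {2, 13}; no ℚ_2-point on the conic.

[2, 13]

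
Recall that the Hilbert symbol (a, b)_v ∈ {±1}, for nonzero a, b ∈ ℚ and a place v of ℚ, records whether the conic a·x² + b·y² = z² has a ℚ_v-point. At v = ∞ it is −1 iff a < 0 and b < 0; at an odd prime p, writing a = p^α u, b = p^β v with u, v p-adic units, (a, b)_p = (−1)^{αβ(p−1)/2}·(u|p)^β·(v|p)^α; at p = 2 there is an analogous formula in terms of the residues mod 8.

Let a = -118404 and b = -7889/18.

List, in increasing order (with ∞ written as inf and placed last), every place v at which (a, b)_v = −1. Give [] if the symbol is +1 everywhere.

Mod squares: a ≡ -3289, b ≡ -322. Check v ∈ {∞, 2, 3, 7, 11, 13, 23}.
v=∞: -3289 < 0 and -322 < 0  ⇒  (a,b)_∞ = -1.
v=13: a=13^1·(≡5), b=13^0·(≡3) mod 13; (5|13)=-1, (3|13)=+1; (−1)^{1·0·6}·(-1)^0·(+1)^1 = +1.
v=3: a=3^2·(≡2), b=3^-2·(≡2) mod 3; (2|3)=-1, (2|3)=-1; (−1)^{2·-2·1}·(-1)^-2·(-1)^2 = +1.
v=11: a=11^1·(≡5), b=11^0·(≡6) mod 11; (5|11)=+1, (6|11)=-1; (−1)^{1·0·5}·(+1)^0·(-1)^1 = -1.
v=2: v_2(a)=2, v_2(b)=-1; units ≡ 7, 7 (mod 8); ε·ε+αω+βω = 1·1+2·0+-1·0 ≡ 1  ⇒  (a,b)_2 = -1.
v=23: a=23^1·(≡4), b=23^1·(≡18) mod 23; (4|23)=+1, (18|23)=+1; (−1)^{1·1·11}·(+1)^1·(+1)^1 = -1.
v=7: a=7^0·(≡1), b=7^3·(≡3) mod 7; (1|7)=+1, (3|7)=-1; (−1)^{0·3·3}·(+1)^3·(-1)^0 = +1.
(-3289, -322 / ℚ) ramifies at {2, 11, 23, ∞}: a division algebra.

[2, 11, 23, inf]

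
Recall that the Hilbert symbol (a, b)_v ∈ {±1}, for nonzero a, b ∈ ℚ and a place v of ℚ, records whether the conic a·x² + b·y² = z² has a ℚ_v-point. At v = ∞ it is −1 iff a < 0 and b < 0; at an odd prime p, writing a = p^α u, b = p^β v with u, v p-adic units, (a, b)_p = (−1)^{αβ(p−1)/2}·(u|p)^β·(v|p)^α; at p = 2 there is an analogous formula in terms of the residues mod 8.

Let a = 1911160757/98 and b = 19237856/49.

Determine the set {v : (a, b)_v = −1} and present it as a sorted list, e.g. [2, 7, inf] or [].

Mod squares: a ≡ 109306, b ≡ 1202366. Check v ∈ {∞, 2, 7, 11, 17, 31, 41, 43}.
v=43: a=43^1·(≡20), b=43^1·(≡32) mod 43; (20|43)=-1, (32|43)=-1; (−1)^{1·1·21}·(-1)^1·(-1)^1 = -1.
v=31: a=31^1·(≡24), b=31^1·(≡1) mod 31; (24|31)=-1, (1|31)=+1; (−1)^{1·1·15}·(-1)^1·(+1)^1 = +1.
v=11: a=11^2·(≡7), b=11^1·(≡10) mod 11; (7|11)=-1, (10|11)=-1; (−1)^{2·1·5}·(-1)^1·(-1)^2 = -1.
v=∞: 109306 > 0 and 1202366 > 0  ⇒  (a,b)_∞ = +1.
v=2: v_2(a)=-1, v_2(b)=5; units ≡ 5, 7 (mod 8); ε·ε+αω+βω = 0·1+-1·0+5·1 ≡ 1  ⇒  (a,b)_2 = -1.
v=17: a=17^2·(≡1), b=17^0·(≡12) mod 17; (1|17)=+1, (12|17)=-1; (−1)^{2·0·8}·(+1)^0·(-1)^2 = +1.
v=41: a=41^1·(≡5), b=41^1·(≡22) mod 41; (5|41)=+1, (22|41)=-1; (−1)^{1·1·20}·(+1)^1·(-1)^1 = -1.
v=7: a=7^-2·(≡1), b=7^-2·(≡1) mod 7; (1|7)=+1, (1|7)=+1; (−1)^{-2·-2·3}·(+1)^-2·(+1)^-2 = +1.
Ram(109306, 1202366) = {2, 11, 41, 43}; no ℚ_2-point on the conic.

[2, 11, 41, 43]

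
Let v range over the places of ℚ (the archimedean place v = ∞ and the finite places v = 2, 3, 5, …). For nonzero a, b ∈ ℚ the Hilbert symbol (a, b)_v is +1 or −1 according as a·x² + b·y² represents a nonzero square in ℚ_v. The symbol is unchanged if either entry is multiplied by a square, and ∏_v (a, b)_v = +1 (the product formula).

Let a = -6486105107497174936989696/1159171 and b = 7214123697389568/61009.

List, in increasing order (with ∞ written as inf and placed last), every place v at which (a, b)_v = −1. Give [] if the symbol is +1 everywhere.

[17, 19, 23, 31]

Mod squares: a ≡ -2533289, b ≡ 37. Check v ∈ {∞, 2, 3, 11, 13, 17, 19, 23, 31, 37}.
v=23: a=23^3·(≡13), b=23^2·(≡19) mod 23; (13|23)=+1, (19|23)=-1; (−1)^{3·2·11}·(+1)^2·(-1)^3 = -1.
v=2: v_2(a)=12, v_2(b)=14; units ≡ 7, 5 (mod 8); ε·ε+αω+βω = 1·0+12·1+14·0 ≡ 0  ⇒  (a,b)_2 = +1.
v=3: a=3^10·(≡1), b=3^4·(≡1) mod 3; (1|3)=+1, (1|3)=+1; (−1)^{10·4·1}·(+1)^4·(+1)^10 = +1.
v=31: a=31^3·(≡19), b=31^2·(≡24) mod 31; (19|31)=+1, (24|31)=-1; (−1)^{3·2·15}·(+1)^2·(-1)^3 = -1.
v=13: a=13^-2·(≡11), b=13^-2·(≡5) mod 13; (11|13)=-1, (5|13)=-1; (−1)^{-2·-2·6}·(-1)^-2·(-1)^-2 = +1.
v=∞: -2533289 < 0 and 37 > 0  ⇒  (a,b)_∞ = +1.
v=19: a=19^-3·(≡1), b=19^-2·(≡15) mod 19; (1|19)=+1, (15|19)=-1; (−1)^{-3·-2·9}·(+1)^-2·(-1)^-3 = -1.
v=11: a=11^1·(≡10), b=11^0·(≡1) mod 11; (10|11)=-1, (1|11)=+1; (−1)^{1·0·5}·(-1)^0·(+1)^1 = +1.
v=37: a=37^2·(≡28), b=37^1·(≡9) mod 37; (28|37)=+1, (9|37)=+1; (−1)^{2·1·18}·(+1)^1·(+1)^2 = +1.
v=17: a=17^3·(≡14), b=17^2·(≡5) mod 17; (14|17)=-1, (5|17)=-1; (−1)^{3·2·8}·(-1)^2·(-1)^3 = -1.
Ram(-2533289, 37) = {17, 19, 23, 31}; no ℚ_17-point on the conic.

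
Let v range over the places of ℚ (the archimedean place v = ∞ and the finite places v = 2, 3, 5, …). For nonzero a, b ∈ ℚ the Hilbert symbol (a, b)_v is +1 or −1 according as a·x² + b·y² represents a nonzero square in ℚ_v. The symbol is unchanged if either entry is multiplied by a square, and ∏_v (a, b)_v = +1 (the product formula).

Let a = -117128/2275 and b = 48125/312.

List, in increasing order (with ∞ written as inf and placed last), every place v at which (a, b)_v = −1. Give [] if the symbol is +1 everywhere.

[7, 13]

Mod squares: a ≡ -182, b ≡ 6006. Check v ∈ {∞, 2, 3, 5, 7, 11, 13}.
v=5: a=5^-2·(≡2), b=5^4·(≡1) mod 5; (2|5)=-1, (1|5)=+1; (−1)^{-2·4·2}·(-1)^4·(+1)^-2 = +1.
v=11: a=11^4·(≡4), b=11^1·(≡2) mod 11; (4|11)=+1, (2|11)=-1; (−1)^{4·1·5}·(+1)^1·(-1)^4 = +1.
v=3: a=3^0·(≡1), b=3^-1·(≡1) mod 3; (1|3)=+1, (1|3)=+1; (−1)^{0·-1·1}·(+1)^-1·(+1)^0 = +1.
v=13: a=13^-1·(≡9), b=13^-1·(≡7) mod 13; (9|13)=+1, (7|13)=-1; (−1)^{-1·-1·6}·(+1)^-1·(-1)^-1 = -1.
v=2: v_2(a)=3, v_2(b)=-3; units ≡ 5, 3 (mod 8); ε·ε+αω+βω = 0·1+3·1+-3·1 ≡ 0  ⇒  (a,b)_2 = +1.
v=7: a=7^-1·(≡1), b=7^1·(≡2) mod 7; (1|7)=+1, (2|7)=+1; (−1)^{-1·1·3}·(+1)^1·(+1)^-1 = -1.
v=∞: -182 < 0 and 6006 > 0  ⇒  (a,b)_∞ = +1.
(-182, 6006 / ℚ) ramifies at {7, 13}: a division algebra.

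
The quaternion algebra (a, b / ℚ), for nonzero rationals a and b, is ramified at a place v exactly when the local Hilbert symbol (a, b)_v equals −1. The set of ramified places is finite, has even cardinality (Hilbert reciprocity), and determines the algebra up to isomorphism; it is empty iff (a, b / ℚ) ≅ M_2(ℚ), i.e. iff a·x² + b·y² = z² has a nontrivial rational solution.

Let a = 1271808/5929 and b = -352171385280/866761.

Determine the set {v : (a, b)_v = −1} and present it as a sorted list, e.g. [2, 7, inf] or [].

Mod squares: a ≡ 138, b ≡ -838695. Check v ∈ {∞, 2, 3, 5, 7, 11, 13, 17, 19, 23}.
v=5: a=5^0·(≡2), b=5^1·(≡4) mod 5; (2|5)=-1, (4|5)=+1; (−1)^{0·1·2}·(-1)^1·(+1)^0 = -1.
v=7: a=7^-2·(≡3), b=7^-4·(≡5) mod 7; (3|7)=-1, (5|7)=-1; (−1)^{-2·-4·3}·(-1)^-4·(-1)^-2 = +1.
v=11: a=11^-2·(≡2), b=11^1·(≡8) mod 11; (2|11)=-1, (8|11)=-1; (−1)^{-2·1·5}·(-1)^1·(-1)^-2 = -1.
v=∞: 138 > 0 and -838695 < 0  ⇒  (a,b)_∞ = +1.
v=17: a=17^0·(≡16), b=17^1·(≡4) mod 17; (16|17)=+1, (4|17)=+1; (−1)^{0·1·8}·(+1)^1·(+1)^0 = +1.
v=23: a=23^1·(≡13), b=23^1·(≡4) mod 23; (13|23)=+1, (4|23)=+1; (−1)^{1·1·11}·(+1)^1·(+1)^1 = -1.
v=19: a=19^0·(≡5), b=19^-2·(≡18) mod 19; (5|19)=+1, (18|19)=-1; (−1)^{0·-2·9}·(+1)^-2·(-1)^0 = +1.
v=2: v_2(a)=11, v_2(b)=6; units ≡ 5, 1 (mod 8); ε·ε+αω+βω = 0·0+11·0+6·1 ≡ 0  ⇒  (a,b)_2 = +1.
v=13: a=13^0·(≡5), b=13^1·(≡10) mod 13; (5|13)=-1, (10|13)=+1; (−1)^{0·1·6}·(-1)^1·(+1)^0 = -1.
v=3: a=3^3·(≡1), b=3^9·(≡2) mod 3; (1|3)=+1, (2|3)=-1; (−1)^{3·9·1}·(+1)^9·(-1)^3 = +1.
Ram(138, -838695) = {5, 11, 13, 23}; no ℚ_5-point on the conic.

[5, 11, 13, 23]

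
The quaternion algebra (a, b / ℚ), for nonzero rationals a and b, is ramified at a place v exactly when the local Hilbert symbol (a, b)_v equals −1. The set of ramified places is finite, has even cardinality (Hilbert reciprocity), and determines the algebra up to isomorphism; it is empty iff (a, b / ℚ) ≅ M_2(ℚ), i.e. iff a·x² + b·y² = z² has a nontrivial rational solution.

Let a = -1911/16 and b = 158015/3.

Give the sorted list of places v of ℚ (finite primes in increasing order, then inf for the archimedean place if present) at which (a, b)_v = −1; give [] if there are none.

Mod squares: a ≡ -39, b ≡ 2805. Check v ∈ {∞, 2, 3, 5, 7, 11, 13, 17}.
v=7: a=7^2·(≡5), b=7^0·(≡6) mod 7; (5|7)=-1, (6|7)=-1; (−1)^{2·0·3}·(-1)^0·(-1)^2 = +1.
v=17: a=17^0·(≡7), b=17^1·(≡10) mod 17; (7|17)=-1, (10|17)=-1; (−1)^{0·1·8}·(-1)^1·(-1)^0 = -1.
v=11: a=11^0·(≡5), b=11^1·(≡7) mod 11; (5|11)=+1, (7|11)=-1; (−1)^{0·1·5}·(+1)^1·(-1)^0 = +1.
v=∞: -39 < 0 and 2805 > 0  ⇒  (a,b)_∞ = +1.
v=2: v_2(a)=-4, v_2(b)=0; units ≡ 1, 5 (mod 8); ε·ε+αω+βω = 0·0+-4·1+0·0 ≡ 0  ⇒  (a,b)_2 = +1.
v=5: a=5^0·(≡4), b=5^1·(≡1) mod 5; (4|5)=+1, (1|5)=+1; (−1)^{0·1·2}·(+1)^1·(+1)^0 = +1.
v=3: a=3^1·(≡2), b=3^-1·(≡2) mod 3; (2|3)=-1, (2|3)=-1; (−1)^{1·-1·1}·(-1)^-1·(-1)^1 = -1.
v=13: a=13^1·(≡3), b=13^2·(≡4) mod 13; (3|13)=+1, (4|13)=+1; (−1)^{1·2·6}·(+1)^2·(+1)^1 = +1.
(-39, 2805 / ℚ) ramifies at {3, 17}: a division algebra.

[3, 17]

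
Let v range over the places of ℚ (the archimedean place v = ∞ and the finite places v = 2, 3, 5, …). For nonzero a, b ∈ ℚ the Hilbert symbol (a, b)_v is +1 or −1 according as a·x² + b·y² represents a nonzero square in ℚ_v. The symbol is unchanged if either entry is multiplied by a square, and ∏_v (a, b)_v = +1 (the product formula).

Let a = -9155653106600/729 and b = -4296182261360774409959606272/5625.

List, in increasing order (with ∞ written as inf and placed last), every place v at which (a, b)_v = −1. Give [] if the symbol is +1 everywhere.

(a, b) ≡ (-315146, -2002) mod (ℚ^×)²; places V = {2, 3, 5, 7, 11, 13, 17, 23, 31, ∞}.
(a,b)_17: α=1, u≡4; β=2, v≡2 (mod 17); (4|17)=+1, (2|17)=+1; sign (−1)^0·+1^2·+1^1 = +1.
(a,b)_5: α=2, u≡4; β=-4, v≡2 (mod 5); (4|5)=+1, (2|5)=-1; sign (−1)^0·+1^-4·-1^2 = +1.
(a,b)_3: α=-6, u≡1; β=-2, v≡2 (mod 3); (1|3)=+1, (2|3)=-1; sign (−1)^0·+1^-2·-1^-6 = +1.
(a,b)_11: α=2, u≡4; β=5, v≡1 (mod 11); (4|11)=+1, (1|11)=+1; sign (−1)^0·+1^5·+1^2 = +1.
(a,b)_7: α=4, u≡4; β=9, v≡4 (mod 7); (4|7)=+1, (4|7)=+1; sign (−1)^0·+1^9·+1^4 = +1.
(a,b)_23: α=1, u≡1; β=2, v≡15 (mod 23); (1|23)=+1, (15|23)=-1; sign (−1)^0·+1^2·-1^1 = -1.
(a,b)_13: α=1, u≡10; β=3, v≡6 (mod 13); (10|13)=+1, (6|13)=-1; sign (−1)^0·+1^3·-1^1 = -1.
(a,b)_2: α=3, β=11; u≡3, v≡7 (mod 8); ε(u)ε(v)=1·1, αω(v)=3·0, βω(u)=11·1; sum ≡ 0  ⇒  +1.
(a,b)_∞: sgn(-315146)=−, sgn(-2002)=−, so -1.
(a,b)_31: α=1, u≡2; β=2, v≡26 (mod 31); (2|31)=+1, (26|31)=-1; sign (−1)^0·+1^2·-1^1 = -1.
|Ram(-315146, -2002)| = 4, even; anisotropic at {13, 23, 31, ∞}.

[13, 23, 31, inf]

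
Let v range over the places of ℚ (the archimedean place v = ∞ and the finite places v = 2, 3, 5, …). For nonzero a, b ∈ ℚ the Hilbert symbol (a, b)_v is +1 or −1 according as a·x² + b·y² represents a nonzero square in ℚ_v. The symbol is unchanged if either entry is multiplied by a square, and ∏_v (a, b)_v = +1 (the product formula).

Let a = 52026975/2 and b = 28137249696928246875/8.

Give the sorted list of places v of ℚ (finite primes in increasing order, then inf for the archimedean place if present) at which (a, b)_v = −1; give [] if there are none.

Mod squares: a ≡ 78, b ≡ 2310. Check v ∈ {∞, 2, 3, 5, 7, 11, 13}.
v=11: a=11^2·(≡9), b=11^5·(≡9) mod 11; (9|11)=+1, (9|11)=+1; (−1)^{2·5·5}·(+1)^5·(+1)^2 = +1.
v=7: a=7^2·(≡4), b=7^5·(≡1) mod 7; (4|7)=+1, (1|7)=+1; (−1)^{2·5·3}·(+1)^5·(+1)^2 = +1.
v=3: a=3^3·(≡2), b=3^9·(≡2) mod 3; (2|3)=-1, (2|3)=-1; (−1)^{3·9·1}·(-1)^9·(-1)^3 = -1.
v=∞: 78 > 0 and 2310 > 0  ⇒  (a,b)_∞ = +1.
v=2: v_2(a)=-1, v_2(b)=-3; units ≡ 7, 3 (mod 8); ε·ε+αω+βω = 1·1+-1·1+-3·0 ≡ 0  ⇒  (a,b)_2 = +1.
v=5: a=5^2·(≡2), b=5^5·(≡3) mod 5; (2|5)=-1, (3|5)=-1; (−1)^{2·5·2}·(-1)^5·(-1)^2 = -1.
v=13: a=13^1·(≡6), b=13^2·(≡1) mod 13; (6|13)=-1, (1|13)=+1; (−1)^{1·2·6}·(-1)^2·(+1)^1 = +1.
|Ram(78, 2310)| = 2, even; anisotropic at {3, 5}.

[3, 5]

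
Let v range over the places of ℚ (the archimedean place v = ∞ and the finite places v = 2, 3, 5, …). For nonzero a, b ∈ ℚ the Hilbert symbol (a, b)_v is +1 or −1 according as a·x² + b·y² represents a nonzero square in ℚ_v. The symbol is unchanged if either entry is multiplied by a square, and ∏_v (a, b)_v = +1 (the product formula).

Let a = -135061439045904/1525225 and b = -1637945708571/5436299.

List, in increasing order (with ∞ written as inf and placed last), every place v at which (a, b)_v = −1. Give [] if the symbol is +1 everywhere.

(a, b) ≡ (-41, -561) mod (ℚ^×)²; places V = {2, 3, 5, 7, 11, 13, 17, 19, 31, 37, 41, 47, ∞}.
(a,b)_7: α=2, u≡1; β=0, v≡3 (mod 7); (1|7)=+1, (3|7)=-1; sign (−1)^0·+1^0·-1^2 = +1.
(a,b)_3: α=2, u≡1; β=3, v≡2 (mod 3); (1|3)=+1, (2|3)=-1; sign (−1)^0·+1^3·-1^2 = +1.
(a,b)_19: α=-2, u≡9; β=-2, v≡17 (mod 19); (9|19)=+1, (17|19)=+1; sign (−1)^0·+1^-2·+1^-2 = +1.
(a,b)_∞: sgn(-41)=−, sgn(-561)=−, so -1.
(a,b)_13: α=-2, u≡2; β=0, v≡8 (mod 13); (2|13)=-1, (8|13)=-1; sign (−1)^0·-1^0·-1^-2 = +1.
(a,b)_11: α=0, u≡4; β=-1, v≡4 (mod 11); (4|11)=+1, (4|11)=+1; sign (−1)^0·+1^-1·+1^0 = +1.
(a,b)_17: α=2, u≡12; β=1, v≡15 (mod 17); (12|17)=-1, (15|17)=+1; sign (−1)^0·-1^1·+1^2 = -1.
(a,b)_31: α=2, u≡26; β=2, v≡10 (mod 31); (26|31)=-1, (10|31)=+1; sign (−1)^0·-1^2·+1^2 = +1.
(a,b)_2: α=4, β=0; u≡7, v≡7 (mod 8); ε(u)ε(v)=1·1, αω(v)=4·0, βω(u)=0·0; sum ≡ 1  ⇒  -1.
(a,b)_37: α=0, u≡4; β=-2, v≡2 (mod 37); (4|37)=+1, (2|37)=-1; sign (−1)^0·+1^-2·-1^0 = +1.
(a,b)_47: α=0, u≡36; β=2, v≡1 (mod 47); (36|47)=+1, (1|47)=+1; sign (−1)^0·+1^2·+1^0 = +1.
(a,b)_5: α=-2, u≡4; β=0, v≡1 (mod 5); (4|5)=+1, (1|5)=+1; sign (−1)^0·+1^0·+1^-2 = +1.
(a,b)_41: α=3, u≡9; β=2, v≡13 (mod 41); (9|41)=+1, (13|41)=-1; sign (−1)^0·+1^2·-1^3 = -1.
(-41, -561 / ℚ) ramifies at {2, 17, 41, ∞}: a division algebra.

[2, 17, 41, inf]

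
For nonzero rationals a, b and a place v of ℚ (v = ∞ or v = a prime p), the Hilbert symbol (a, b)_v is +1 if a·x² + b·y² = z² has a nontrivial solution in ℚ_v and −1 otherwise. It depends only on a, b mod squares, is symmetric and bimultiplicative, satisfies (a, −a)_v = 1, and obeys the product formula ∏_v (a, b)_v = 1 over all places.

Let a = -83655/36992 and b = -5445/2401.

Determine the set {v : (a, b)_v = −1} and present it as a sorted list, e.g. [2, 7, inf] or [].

[2, 5, 11, inf]

Mod squares: a ≡ -110, b ≡ -5. Check v ∈ {∞, 2, 3, 5, 7, 11, 13, 17}.
v=11: a=11^1·(≡4), b=11^2·(≡7) mod 11; (4|11)=+1, (7|11)=-1; (−1)^{1·2·5}·(+1)^2·(-1)^1 = -1.
v=3: a=3^2·(≡1), b=3^2·(≡1) mod 3; (1|3)=+1, (1|3)=+1; (−1)^{2·2·1}·(+1)^2·(+1)^2 = +1.
v=13: a=13^2·(≡11), b=13^0·(≡6) mod 13; (11|13)=-1, (6|13)=-1; (−1)^{2·0·6}·(-1)^0·(-1)^2 = +1.
v=5: a=5^1·(≡2), b=5^1·(≡1) mod 5; (2|5)=-1, (1|5)=+1; (−1)^{1·1·2}·(-1)^1·(+1)^1 = -1.
v=2: v_2(a)=-7, v_2(b)=0; units ≡ 1, 3 (mod 8); ε·ε+αω+βω = 0·1+-7·1+0·0 ≡ 1  ⇒  (a,b)_2 = -1.
v=7: a=7^0·(≡4), b=7^-4·(≡1) mod 7; (4|7)=+1, (1|7)=+1; (−1)^{0·-4·3}·(+1)^-4·(+1)^0 = +1.
v=17: a=17^-2·(≡4), b=17^0·(≡3) mod 17; (4|17)=+1, (3|17)=-1; (−1)^{-2·0·8}·(+1)^0·(-1)^-2 = +1.
v=∞: -110 < 0 and -5 < 0  ⇒  (a,b)_∞ = -1.
|Ram(-110, -5)| = 4, even; anisotropic at {2, 5, 11, ∞}.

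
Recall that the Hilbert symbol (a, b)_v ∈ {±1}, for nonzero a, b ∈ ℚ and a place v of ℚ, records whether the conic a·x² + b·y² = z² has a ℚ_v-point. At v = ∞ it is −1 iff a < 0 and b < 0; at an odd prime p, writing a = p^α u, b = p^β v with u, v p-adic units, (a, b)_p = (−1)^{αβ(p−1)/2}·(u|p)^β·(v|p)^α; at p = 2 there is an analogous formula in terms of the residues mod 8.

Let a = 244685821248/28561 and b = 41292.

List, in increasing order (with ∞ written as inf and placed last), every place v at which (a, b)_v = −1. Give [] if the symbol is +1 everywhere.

[31, 43]

(a, b) ≡ (47200197, 1147) mod (ℚ^×)²; places V = {2, 3, 11, 13, 29, 31, 37, 43, ∞}.
(a,b)_31: α=1, u≡3; β=1, v≡30 (mod 31); (3|31)=-1, (30|31)=-1; sign (−1)^1·-1^1·-1^1 = -1.
(a,b)_11: α=1, u≡4; β=0, v≡9 (mod 11); (4|11)=+1, (9|11)=+1; sign (−1)^0·+1^0·+1^1 = +1.
(a,b)_13: α=-4, u≡11; β=0, v≡4 (mod 13); (11|13)=-1, (4|13)=+1; sign (−1)^0·-1^0·+1^-4 = +1.
(a,b)_29: α=1, u≡2; β=0, v≡25 (mod 29); (2|29)=-1, (25|29)=+1; sign (−1)^0·-1^0·+1^1 = +1.
(a,b)_43: α=1, u≡5; β=0, v≡12 (mod 43); (5|43)=-1, (12|43)=-1; sign (−1)^0·-1^0·-1^1 = -1.
(a,b)_37: α=1, u≡19; β=1, v≡6 (mod 37); (19|37)=-1, (6|37)=-1; sign (−1)^0·-1^1·-1^1 = +1.
(a,b)_3: α=5, u≡1; β=2, v≡1 (mod 3); (1|3)=+1, (1|3)=+1; sign (−1)^0·+1^2·+1^5 = +1.
(a,b)_2: α=6, β=2; u≡5, v≡3 (mod 8); ε(u)ε(v)=0·1, αω(v)=6·1, βω(u)=2·1; sum ≡ 0  ⇒  +1.
(a,b)_∞: sgn(47200197)=+, sgn(1147)=+, so +1.
(47200197, 1147 / ℚ) ramifies at {31, 43}: a division algebra.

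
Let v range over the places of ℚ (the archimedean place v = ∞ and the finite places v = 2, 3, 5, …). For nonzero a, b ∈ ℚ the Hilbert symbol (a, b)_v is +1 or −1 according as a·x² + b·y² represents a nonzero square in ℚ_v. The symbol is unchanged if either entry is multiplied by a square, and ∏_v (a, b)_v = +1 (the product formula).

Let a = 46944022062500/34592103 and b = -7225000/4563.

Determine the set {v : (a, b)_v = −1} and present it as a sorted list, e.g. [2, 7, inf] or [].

Mod squares: a ≡ 119, b ≡ -30. Check v ∈ {∞, 2, 3, 5, 7, 13, 17, 19, 23}.
v=3: a=3^-4·(≡2), b=3^-3·(≡2) mod 3; (2|3)=-1, (2|3)=-1; (−1)^{-4·-3·1}·(-1)^-3·(-1)^-4 = -1.
v=19: a=19^-2·(≡11), b=19^0·(≡18) mod 19; (11|19)=+1, (18|19)=-1; (−1)^{-2·0·9}·(+1)^0·(-1)^-2 = +1.
v=7: a=7^-1·(≡5), b=7^0·(≡6) mod 7; (5|7)=-1, (6|7)=-1; (−1)^{-1·0·3}·(-1)^0·(-1)^-1 = -1.
v=∞: 119 > 0 and -30 < 0  ⇒  (a,b)_∞ = +1.
v=23: a=23^2·(≡13), b=23^0·(≡4) mod 23; (13|23)=+1, (4|23)=+1; (−1)^{2·0·11}·(+1)^0·(+1)^2 = +1.
v=2: v_2(a)=2, v_2(b)=3; units ≡ 7, 1 (mod 8); ε·ε+αω+βω = 1·0+2·0+3·0 ≡ 0  ⇒  (a,b)_2 = +1.
v=13: a=13^-2·(≡2), b=13^-2·(≡10) mod 13; (2|13)=-1, (10|13)=+1; (−1)^{-2·-2·6}·(-1)^-2·(+1)^-2 = +1.
v=17: a=17^5·(≡5), b=17^2·(≡1) mod 17; (5|17)=-1, (1|17)=+1; (−1)^{5·2·8}·(-1)^2·(+1)^5 = +1.
v=5: a=5^6·(≡4), b=5^5·(≡1) mod 5; (4|5)=+1, (1|5)=+1; (−1)^{6·5·2}·(+1)^5·(+1)^6 = +1.
Ram(119, -30) = {3, 7}; no ℚ_3-point on the conic.

[3, 7]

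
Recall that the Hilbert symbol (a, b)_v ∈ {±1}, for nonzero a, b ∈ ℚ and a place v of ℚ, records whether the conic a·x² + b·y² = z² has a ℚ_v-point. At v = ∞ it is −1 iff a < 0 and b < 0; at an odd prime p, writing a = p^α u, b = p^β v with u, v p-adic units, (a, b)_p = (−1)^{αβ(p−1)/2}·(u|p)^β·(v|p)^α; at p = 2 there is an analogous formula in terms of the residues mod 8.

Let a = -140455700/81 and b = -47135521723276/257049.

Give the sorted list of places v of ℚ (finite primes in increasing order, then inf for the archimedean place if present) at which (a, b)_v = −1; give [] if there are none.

(a, b) ≡ (-1404557, -346579) mod (ℚ^×)²; places V = {2, 3, 5, 7, 11, 13, 17, 19, 29, 37, ∞}.
(a,b)_∞: sgn(-1404557)=−, sgn(-346579)=−, so -1.
(a,b)_37: α=1, u≡9; β=1, v≡15 (mod 37); (9|37)=+1, (15|37)=-1; sign (−1)^0·+1^1·-1^1 = -1.
(a,b)_3: α=-4, u≡1; β=-2, v≡2 (mod 3); (1|3)=+1, (2|3)=-1; sign (−1)^0·+1^-2·-1^-4 = +1.
(a,b)_29: α=1, u≡21; β=1, v≡11 (mod 29); (21|29)=-1, (11|29)=-1; sign (−1)^0·-1^1·-1^1 = +1.
(a,b)_2: α=2, β=2; u≡3, v≡5 (mod 8); ε(u)ε(v)=1·0, αω(v)=2·1, βω(u)=2·1; sum ≡ 0  ⇒  +1.
(a,b)_13: α=0, u≡6; β=-4, v≡3 (mod 13); (6|13)=-1, (3|13)=+1; sign (−1)^0·-1^-4·+1^0 = +1.
(a,b)_11: α=1, u≡3; β=0, v≡3 (mod 11); (3|11)=+1, (3|11)=+1; sign (−1)^0·+1^0·+1^1 = +1.
(a,b)_17: α=1, u≡8; β=3, v≡1 (mod 17); (8|17)=+1, (1|17)=+1; sign (−1)^0·+1^3·+1^1 = +1.
(a,b)_7: α=1, u≡2; β=6, v≡6 (mod 7); (2|7)=+1, (6|7)=-1; sign (−1)^0·+1^6·-1^1 = -1.
(a,b)_19: α=0, u≡18; β=1, v≡8 (mod 19); (18|19)=-1, (8|19)=-1; sign (−1)^0·-1^1·-1^0 = -1.
(a,b)_5: α=2, u≡2; β=0, v≡1 (mod 5); (2|5)=-1, (1|5)=+1; sign (−1)^0·-1^0·+1^2 = +1.
(-1404557, -346579 / ℚ) ramifies at {7, 19, 37, ∞}: a division algebra.

[7, 19, 37, inf]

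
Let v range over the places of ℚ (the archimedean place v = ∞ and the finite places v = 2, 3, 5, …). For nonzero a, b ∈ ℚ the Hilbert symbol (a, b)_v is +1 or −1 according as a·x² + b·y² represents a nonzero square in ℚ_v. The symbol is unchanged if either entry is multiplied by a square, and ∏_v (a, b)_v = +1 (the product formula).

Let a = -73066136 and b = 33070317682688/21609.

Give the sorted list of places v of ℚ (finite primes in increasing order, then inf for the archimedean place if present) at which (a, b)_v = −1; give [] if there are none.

[11, 17]

(a, b) ≡ (-374, 143) mod (ℚ^×)²; places V = {2, 3, 7, 11, 13, 17, ∞}.
(a,b)_∞: sgn(-374)=−, sgn(143)=+, so +1.
(a,b)_7: α=0, u≡4; β=-4, v≡3 (mod 7); (4|7)=+1, (3|7)=-1; sign (−1)^0·+1^-4·-1^0 = +1.
(a,b)_13: α=2, u≡10; β=3, v≡2 (mod 13); (10|13)=+1, (2|13)=-1; sign (−1)^0·+1^3·-1^2 = +1.
(a,b)_2: α=3, β=14; u≡5, v≡7 (mod 8); ε(u)ε(v)=0·1, αω(v)=3·0, βω(u)=14·1; sum ≡ 0  ⇒  +1.
(a,b)_3: α=0, u≡1; β=-2, v≡2 (mod 3); (1|3)=+1, (2|3)=-1; sign (−1)^0·+1^-2·-1^0 = +1.
(a,b)_17: α=3, u≡3; β=4, v≡14 (mod 17); (3|17)=-1, (14|17)=-1; sign (−1)^0·-1^4·-1^3 = -1.
(a,b)_11: α=1, u≡7; β=1, v≡6 (mod 11); (7|11)=-1, (6|11)=-1; sign (−1)^1·-1^1·-1^1 = -1.
(-374, 143 / ℚ) ramifies at {11, 17}: a division algebra.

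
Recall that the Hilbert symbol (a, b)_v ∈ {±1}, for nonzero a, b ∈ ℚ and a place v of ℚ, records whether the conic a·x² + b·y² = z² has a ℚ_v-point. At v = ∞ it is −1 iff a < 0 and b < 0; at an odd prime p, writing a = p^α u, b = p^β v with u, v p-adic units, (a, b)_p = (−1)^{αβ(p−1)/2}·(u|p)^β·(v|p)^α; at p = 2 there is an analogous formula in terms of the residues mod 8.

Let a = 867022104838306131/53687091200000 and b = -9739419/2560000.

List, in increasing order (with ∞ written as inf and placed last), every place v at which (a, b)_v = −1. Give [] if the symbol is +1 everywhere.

Mod squares: a ≡ 55, b ≡ -51. Check v ∈ {∞, 2, 3, 5, 11, 13, 17, 19, 23}.
v=17: a=17^4·(≡13), b=17^1·(≡11) mod 17; (13|17)=+1, (11|17)=-1; (−1)^{4·1·8}·(+1)^1·(-1)^4 = +1.
v=3: a=3^4·(≡1), b=3^1·(≡1) mod 3; (1|3)=+1, (1|3)=+1; (−1)^{4·1·1}·(+1)^1·(+1)^4 = +1.
v=23: a=23^2·(≡8), b=23^2·(≡13) mod 23; (8|23)=+1, (13|23)=+1; (−1)^{2·2·11}·(+1)^2·(+1)^2 = +1.
v=13: a=13^2·(≡3), b=13^0·(≡12) mod 13; (3|13)=+1, (12|13)=+1; (−1)^{2·0·6}·(+1)^0·(+1)^2 = +1.
v=2: v_2(a)=-34, v_2(b)=-12; units ≡ 7, 5 (mod 8); ε·ε+αω+βω = 1·0+-34·1+-12·0 ≡ 0  ⇒  (a,b)_2 = +1.
v=5: a=5^-5·(≡4), b=5^-4·(≡1) mod 5; (4|5)=+1, (1|5)=+1; (−1)^{-5·-4·2}·(+1)^-4·(+1)^-5 = +1.
v=19: a=19^4·(≡16), b=19^2·(≡6) mod 19; (16|19)=+1, (6|19)=+1; (−1)^{4·2·9}·(+1)^2·(+1)^4 = +1.
v=11: a=11^1·(≡3), b=11^0·(≡1) mod 11; (3|11)=+1, (1|11)=+1; (−1)^{1·0·5}·(+1)^0·(+1)^1 = +1.
v=∞: 55 > 0 and -51 < 0  ⇒  (a,b)_∞ = +1.
Every local symbol is +1, so the conic 55·x² + -51·y² = z² has ℚ_v-points for all v and hence a ℚ-point; (a, b / ℚ) ≅ M_2(ℚ).

[]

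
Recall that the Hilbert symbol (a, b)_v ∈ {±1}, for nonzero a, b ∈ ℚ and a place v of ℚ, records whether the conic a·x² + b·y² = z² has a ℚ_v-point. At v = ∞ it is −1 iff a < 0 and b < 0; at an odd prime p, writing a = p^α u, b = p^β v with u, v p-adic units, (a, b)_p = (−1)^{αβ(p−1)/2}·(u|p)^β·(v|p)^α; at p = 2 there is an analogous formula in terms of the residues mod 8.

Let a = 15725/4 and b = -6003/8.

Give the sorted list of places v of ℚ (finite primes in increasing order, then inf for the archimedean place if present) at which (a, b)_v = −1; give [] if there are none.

(a, b) ≡ (629, -1334) mod (ℚ^×)²; places V = {2, 3, 5, 17, 23, 29, 37, ∞}.
(a,b)_2: α=-2, β=-3; u≡5, v≡5 (mod 8); ε(u)ε(v)=0·0, αω(v)=-2·1, βω(u)=-3·1; sum ≡ 1  ⇒  -1.
(a,b)_29: α=0, u≡9; β=1, v≡14 (mod 29); (9|29)=+1, (14|29)=-1; sign (−1)^0·+1^1·-1^0 = +1.
(a,b)_17: α=1, u≡6; β=0, v≡4 (mod 17); (6|17)=-1, (4|17)=+1; sign (−1)^0·-1^0·+1^1 = +1.
(a,b)_3: α=0, u≡2; β=2, v≡1 (mod 3); (2|3)=-1, (1|3)=+1; sign (−1)^0·-1^2·+1^0 = +1.
(a,b)_5: α=2, u≡1; β=0, v≡4 (mod 5); (1|5)=+1, (4|5)=+1; sign (−1)^0·+1^0·+1^2 = +1.
(a,b)_∞: sgn(629)=+, sgn(-1334)=−, so +1.
(a,b)_23: α=0, u≡4; β=1, v≡22 (mod 23); (4|23)=+1, (22|23)=-1; sign (−1)^0·+1^1·-1^0 = +1.
(a,b)_37: α=1, u≡23; β=0, v≡22 (mod 37); (23|37)=-1, (22|37)=-1; sign (−1)^0·-1^0·-1^1 = -1.
(629, -1334 / ℚ) ramifies at {2, 37}: a division algebra.

[2, 37]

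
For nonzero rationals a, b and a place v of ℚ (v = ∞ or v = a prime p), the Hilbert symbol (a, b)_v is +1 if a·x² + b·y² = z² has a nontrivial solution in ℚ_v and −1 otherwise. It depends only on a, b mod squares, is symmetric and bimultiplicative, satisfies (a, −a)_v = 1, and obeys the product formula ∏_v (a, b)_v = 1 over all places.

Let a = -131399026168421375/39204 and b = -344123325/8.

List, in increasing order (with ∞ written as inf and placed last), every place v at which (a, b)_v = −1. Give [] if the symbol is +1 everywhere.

Mod squares: a ≡ -455, b ≡ -26. Check v ∈ {∞, 2, 3, 5, 7, 11, 13, 17}.
v=5: a=5^3·(≡1), b=5^2·(≡4) mod 5; (1|5)=+1, (4|5)=+1; (−1)^{3·2·2}·(+1)^2·(+1)^3 = +1.
v=3: a=3^-4·(≡1), b=3^2·(≡1) mod 3; (1|3)=+1, (1|3)=+1; (−1)^{-4·2·1}·(+1)^2·(+1)^-4 = +1.
v=17: a=17^2·(≡2), b=17^0·(≡1) mod 17; (2|17)=+1, (1|17)=+1; (−1)^{2·0·8}·(+1)^0·(+1)^2 = +1.
v=7: a=7^3·(≡3), b=7^6·(≡1) mod 7; (3|7)=-1, (1|7)=+1; (−1)^{3·6·3}·(-1)^6·(+1)^3 = +1.
v=2: v_2(a)=-2, v_2(b)=-3; units ≡ 1, 3 (mod 8); ε·ε+αω+βω = 0·1+-2·1+-3·0 ≡ 0  ⇒  (a,b)_2 = +1.
v=11: a=11^-2·(≡2), b=11^0·(≡6) mod 11; (2|11)=-1, (6|11)=-1; (−1)^{-2·0·5}·(-1)^0·(-1)^-2 = +1.
v=∞: -455 < 0 and -26 < 0  ⇒  (a,b)_∞ = -1.
v=13: a=13^9·(≡4), b=13^1·(≡7) mod 13; (4|13)=+1, (7|13)=-1; (−1)^{9·1·6}·(+1)^1·(-1)^9 = -1.
|Ram(-455, -26)| = 2, even; anisotropic at {13, ∞}.

[13, inf]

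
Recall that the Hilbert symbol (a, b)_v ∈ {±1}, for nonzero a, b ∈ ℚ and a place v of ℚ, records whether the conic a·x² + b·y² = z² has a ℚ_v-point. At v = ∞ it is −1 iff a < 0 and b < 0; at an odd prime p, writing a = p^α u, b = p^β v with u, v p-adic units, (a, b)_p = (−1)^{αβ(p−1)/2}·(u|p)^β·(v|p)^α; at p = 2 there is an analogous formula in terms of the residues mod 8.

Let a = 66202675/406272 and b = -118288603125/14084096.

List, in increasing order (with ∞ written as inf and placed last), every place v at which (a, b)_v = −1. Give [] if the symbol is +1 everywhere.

[3, 11, 13, 17]

Mod squares: a ≡ 561, b ≡ -4290. Check v ∈ {∞, 2, 3, 5, 7, 11, 13, 17, 23}.
v=∞: 561 > 0 and -4290 < 0  ⇒  (a,b)_∞ = +1.
v=5: a=5^2·(≡1), b=5^5·(≡2) mod 5; (1|5)=+1, (2|5)=-1; (−1)^{2·5·2}·(+1)^5·(-1)^2 = +1.
v=3: a=3^-1·(≡1), b=3^5·(≡1) mod 3; (1|3)=+1, (1|3)=+1; (−1)^{-1·5·1}·(+1)^5·(+1)^-1 = -1.
v=23: a=23^-2·(≡3), b=23^-2·(≡22) mod 23; (3|23)=+1, (22|23)=-1; (−1)^{-2·-2·11}·(+1)^-2·(-1)^-2 = +1.
v=7: a=7^2·(≡2), b=7^2·(≡4) mod 7; (2|7)=+1, (4|7)=+1; (−1)^{2·2·3}·(+1)^2·(+1)^2 = +1.
v=2: v_2(a)=-8, v_2(b)=-11; units ≡ 1, 7 (mod 8); ε·ε+αω+βω = 0·1+-8·0+-11·0 ≡ 0  ⇒  (a,b)_2 = +1.
v=13: a=13^0·(≡5), b=13^-1·(≡2) mod 13; (5|13)=-1, (2|13)=-1; (−1)^{0·-1·6}·(-1)^-1·(-1)^0 = -1.
v=11: a=11^1·(≡8), b=11^1·(≡10) mod 11; (8|11)=-1, (10|11)=-1; (−1)^{1·1·5}·(-1)^1·(-1)^1 = -1.
v=17: a=17^3·(≡16), b=17^2·(≡11) mod 17; (16|17)=+1, (11|17)=-1; (−1)^{3·2·8}·(+1)^2·(-1)^3 = -1.
(561, -4290 / ℚ) ramifies at {3, 11, 13, 17}: a division algebra.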